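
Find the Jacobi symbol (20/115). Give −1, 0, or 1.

0

Pull out 2^2: since 115 ≡ 3 (mod 8), (2/115) = -1, so (2/115)^2 = +1.
Reciprocity: 5 ≡ 1 and 115 ≡ 3 (mod 4), so (5/115) = +(115/5).
Reduce top mod 5: now compute (0/5).
Top reduces to 0: gcd > 1, so the symbol is 0.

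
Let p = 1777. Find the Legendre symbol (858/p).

-1

Pull out 2: since 1777 ≡ 1 (mod 8), (2/1777) = +1.
Reciprocity: 429 ≡ 1 and 1777 ≡ 1 (mod 4), so (429/1777) = +(1777/429).
Reduce top mod 429: now compute (61/429).
Reciprocity: 61 ≡ 1 and 429 ≡ 1 (mod 4), so (61/429) = +(429/61).
Reduce top mod 61: now compute (2/61).
Pull out 2: since 61 ≡ 5 (mod 8), (2/61) = -1.
Reached (1/61) = 1. Collecting the sign flips along the way, the symbol is -1.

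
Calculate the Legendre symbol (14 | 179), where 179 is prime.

1

Euler's criterion: (14/179) ≡ 14^89 (mod 179).
14^2 ≡ 17 (mod 179)
14^4 ≡ 110 (mod 179)
14^8 ≡ 107 (mod 179)
14^16 ≡ 172 (mod 179)
14^32 ≡ 49 (mod 179)
14^64 ≡ 74 (mod 179)
14^89 = 14^(64+16+8+1) ≡ 1 (mod 179).
Result is 1, so (14/179) = 1.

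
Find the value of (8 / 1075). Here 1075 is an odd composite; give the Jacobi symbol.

Pull out 2^3: since 1075 ≡ 3 (mod 8), (2/1075) = -1, so (2/1075)^3 = -1.
Reached (1/1075) = 1. Collecting the sign flips along the way, the symbol is -1.

-1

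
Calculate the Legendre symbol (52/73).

-1

Euler's criterion: (52/73) ≡ 52^36 (mod 73).
52^2 ≡ 3 (mod 73)
52^4 ≡ 9 (mod 73)
52^8 ≡ 8 (mod 73)
52^16 ≡ 64 (mod 73)
52^32 ≡ 8 (mod 73)
52^36 = 52^(32+4) ≡ 72 (mod 73).
Result is 72 ≡ −1, so (52/73) = −1.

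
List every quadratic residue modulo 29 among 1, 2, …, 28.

1,4,5,6,7,9,13,16,20,22,23,24,25,28

Square k = 1,…,14 (k and 29−k give the same square):
1²=1, 2²=4, 3²=9, 4²=16, 5²=25, 6²≡7, 7²≡20, 8²≡6, 9²≡23, 10²≡13, 11²≡5, 12²≡28, 13²≡24, 14²≡22 (mod 29).
So the quadratic residues mod 29 are {1, 4, 5, 6, 7, 9, 13, 16, 20, 22, 23, 24, 25, 28}.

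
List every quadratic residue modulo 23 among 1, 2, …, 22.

1, 2, 3, 4, 6, 8, 9, 12, 13, 16, 18

Square k = 1,…,11 (k and 23−k give the same square):
1²=1, 2²=4, 3²=9, 4²=16, 5²≡2, 6²≡13, 7²≡3, 8²≡18, 9²≡12, 10²≡8, 11²≡6 (mod 23).
So the quadratic residues mod 23 are {1, 2, 3, 4, 6, 8, 9, 12, 13, 16, 18}.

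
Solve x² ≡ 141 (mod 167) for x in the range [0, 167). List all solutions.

Since 167 ≡ 3 (mod 4), a square root of 141 is 141^((167+1)/4) = 141^42 mod 167.
Repeated squaring: 141^2≡8, 141^4≡64, 141^8≡88, 141^16≡62, 141^32≡3 (mod 167).
141^42 = 141^(32+8+2) ≡ 108 (mod 167).
Check: 108² = 11664 ≡ 141 (mod 167). The two roots are 59 and 108.

59, 108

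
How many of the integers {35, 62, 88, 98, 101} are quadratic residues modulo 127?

4

(35/127) = +1 → QR.
(62/127) = +1 → QR.
(88/127) = +1 → QR.
(98/127) = +1 → QR.
(101/127) = -1 → non-residue.
Total quadratic residues among the 5: 4.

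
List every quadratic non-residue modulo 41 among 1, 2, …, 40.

Square k = 1,…,20 (k and 41−k give the same square):
1²=1, 2²=4, 3²=9, 4²=16, 5²=25, 6²=36, 7²≡8, 8²≡23, 9²≡40, 10²≡18, 11²≡39, 12²≡21, 13²≡5, 14²≡32, 15²≡20, 16²≡10, 17²≡2, 18²≡37, 19²≡33, 20²≡31 (mod 41).
The residues are {1, 2, 4, 5, 8, 9, 10, 16, 18, 20, 21, 23, 25, 31, 32, 33, 36, 37, 39, 40}; the non-residues are the remaining 20 nonzero classes.

3 6 7 11 12 13 14 15 17 19 22 24 26 27 28 29 30 34 35 38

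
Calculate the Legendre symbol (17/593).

Euler's criterion: (17/593) ≡ 17^296 (mod 593).
17^2 ≡ 289 (mod 593)
17^4 ≡ 501 (mod 593)
17^8 ≡ 162 (mod 593)
17^16 ≡ 152 (mod 593)
17^32 ≡ 570 (mod 593)
17^64 ≡ 529 (mod 593)
17^128 ≡ 538 (mod 593)
17^256 ≡ 60 (mod 593)
17^296 = 17^(256+32+8) ≡ 1 (mod 593).
Result is 1, so (17/593) = 1.

1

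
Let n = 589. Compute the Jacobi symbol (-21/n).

1

First reduce: -21 ≡ 568 (mod 589).
Pull out 2^3: since 589 ≡ 5 (mod 8), (2/589) = -1, so (2/589)^3 = -1.
Reciprocity: 71 ≡ 3 and 589 ≡ 1 (mod 4), so (71/589) = +(589/71).
Reduce top mod 71: now compute (21/71).
Reciprocity: 21 ≡ 1 and 71 ≡ 3 (mod 4), so (21/71) = +(71/21).
Reduce top mod 21: now compute (8/21).
Pull out 2^3: since 21 ≡ 5 (mod 8), (2/21) = -1, so (2/21)^3 = -1.
Reached (1/21) = 1. Collecting the sign flips along the way, the symbol is +1.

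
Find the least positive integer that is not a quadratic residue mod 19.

2

(2/19) = −1, so 2 is the smallest positive non-residue mod 19.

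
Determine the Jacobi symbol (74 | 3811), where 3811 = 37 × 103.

0

Pull out 2: since 3811 ≡ 3 (mod 8), (2/3811) = -1.
Reciprocity: 37 ≡ 1 and 3811 ≡ 3 (mod 4), so (37/3811) = +(3811/37).
Reduce top mod 37: now compute (0/37).
Top reduces to 0: gcd > 1, so the symbol is 0.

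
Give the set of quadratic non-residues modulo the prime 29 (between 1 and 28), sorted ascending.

2, 3, 8, 10, 11, 12, 14, 15, 17, 18, 19, 21, 26, 27

Square k = 1,…,14 (k and 29−k give the same square):
1²=1, 2²=4, 3²=9, 4²=16, 5²=25, 6²≡7, 7²≡20, 8²≡6, 9²≡23, 10²≡13, 11²≡5, 12²≡28, 13²≡24, 14²≡22 (mod 29).
The residues are {1, 4, 5, 6, 7, 9, 13, 16, 20, 22, 23, 24, 25, 28}; the non-residues are the remaining 14 nonzero classes.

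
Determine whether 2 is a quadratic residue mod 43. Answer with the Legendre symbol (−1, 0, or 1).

-1

Pull out 2: since 43 ≡ 3 (mod 8), (2/43) = -1.
Reached (1/43) = 1. Collecting the sign flips along the way, the symbol is -1.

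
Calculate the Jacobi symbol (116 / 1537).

0

Pull out 2^2: since 1537 ≡ 1 (mod 8), (2/1537) = +1, so (2/1537)^2 = +1.
Reciprocity: 29 ≡ 1 and 1537 ≡ 1 (mod 4), so (29/1537) = +(1537/29).
Reduce top mod 29: now compute (0/29).
Top reduces to 0: gcd > 1, so the symbol is 0.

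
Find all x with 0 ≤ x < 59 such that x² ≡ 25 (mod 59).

5, 54

Since 59 ≡ 3 (mod 4), a square root of 25 is 25^((59+1)/4) = 25^15 mod 59.
Repeated squaring: 25^2≡35, 25^4≡45, 25^8≡19 (mod 59).
25^15 = 25^(8+4+2+1) ≡ 5 (mod 59).
Check: 5² = 25 ≡ 25 (mod 59). The two roots are 5 and 54.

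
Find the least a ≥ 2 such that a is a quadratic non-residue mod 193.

5

(2/193) = +1, so 2 is a residue.
(3/193) = +1, so 3 is a residue.
(4/193) = +1, so 4 is a residue.
(5/193) = −1, so 5 is the smallest positive non-residue mod 193.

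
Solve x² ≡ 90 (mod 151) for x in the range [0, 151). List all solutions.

Since 151 ≡ 3 (mod 4), a square root of 90 is 90^((151+1)/4) = 90^38 mod 151.
Repeated squaring: 90^2≡97, 90^4≡47, 90^8≡95, 90^16≡116, 90^32≡17 (mod 151).
90^38 = 90^(32+4+2) ≡ 40 (mod 151).
Check: 40² = 1600 ≡ 90 (mod 151). The two roots are 40 and 111.

40, 111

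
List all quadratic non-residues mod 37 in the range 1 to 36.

2, 5, 6, 8, 13, 14, 15, 17, 18, 19, 20, 22, 23, 24, 29, 31, 32, 35

Square k = 1,…,18 (k and 37−k give the same square):
1²=1, 2²=4, 3²=9, 4²=16, 5²=25, 6²=36, 7²≡12, 8²≡27, 9²≡7, 10²≡26, 11²≡10, 12²≡33, 13²≡21, 14²≡11, 15²≡3, 16²≡34, 17²≡30, 18²≡28 (mod 37).
The residues are {1, 3, 4, 7, 9, 10, 11, 12, 16, 21, 25, 26, 27, 28, 30, 33, 34, 36}; the non-residues are the remaining 18 nonzero classes.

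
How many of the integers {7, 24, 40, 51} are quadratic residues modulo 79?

2

(7/79) = -1 → non-residue.
(24/79) = -1 → non-residue.
(40/79) = +1 → QR.
(51/79) = +1 → QR.
Total quadratic residues among the 4: 2.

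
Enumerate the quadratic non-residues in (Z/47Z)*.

Square k = 1,…,23 (k and 47−k give the same square):
1²=1, 2²=4, 3²=9, 4²=16, 5²=25, 6²=36, 7²≡2, 8²≡17, 9²≡34, 10²≡6, 11²≡27, 12²≡3, 13²≡28, 14²≡8, 15²≡37, 16²≡21, 17²≡7, 18²≡42, 19²≡32, 20²≡24, 21²≡18, 22²≡14, 23²≡12 (mod 47).
The residues are {1, 2, 3, 4, 6, 7, 8, 9, 12, 14, 16, 17, 18, 21, 24, 25, 27, 28, 32, 34, 36, 37, 42}; the non-residues are the remaining 23 nonzero classes.

5, 10, 11, 13, 15, 19, 20, 22, 23, 26, 29, 30, 31, 33, 35, 38, 39, 40, 41, 43, 44, 45, 46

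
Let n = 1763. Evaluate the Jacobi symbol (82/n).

0

Pull out 2: since 1763 ≡ 3 (mod 8), (2/1763) = -1.
Reciprocity: 41 ≡ 1 and 1763 ≡ 3 (mod 4), so (41/1763) = +(1763/41).
Reduce top mod 41: now compute (0/41).
Top reduces to 0: gcd > 1, so the symbol is 0.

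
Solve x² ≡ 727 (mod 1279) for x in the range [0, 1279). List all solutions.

Since 1279 ≡ 3 (mod 4), a square root of 727 is 727^((1279+1)/4) = 727^320 mod 1279.
Repeated squaring: 727^2≡302, 727^4≡395, 727^8≡1266, 727^16≡169, 727^32≡423, 727^64≡1148, 727^128≡534, 727^256≡1218 (mod 1279).
727^320 = 727^(256+64) ≡ 317 (mod 1279).
Check: 317² = 100489 ≡ 727 (mod 1279). The two roots are 317 and 962.

317, 962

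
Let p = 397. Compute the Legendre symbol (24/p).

Euler's criterion: (24/397) ≡ 24^198 (mod 397).
24^2 ≡ 179 (mod 397)
24^4 ≡ 281 (mod 397)
24^8 ≡ 355 (mod 397)
24^16 ≡ 176 (mod 397)
24^32 ≡ 10 (mod 397)
24^64 ≡ 100 (mod 397)
24^128 ≡ 75 (mod 397)
24^198 = 24^(128+64+4+2) ≡ 396 (mod 397).
Result is 396 ≡ −1, so (24/397) = −1.

-1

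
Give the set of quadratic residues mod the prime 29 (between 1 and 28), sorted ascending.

Square k = 1,…,14 (k and 29−k give the same square):
1²=1, 2²=4, 3²=9, 4²=16, 5²=25, 6²≡7, 7²≡20, 8²≡6, 9²≡23, 10²≡13, 11²≡5, 12²≡28, 13²≡24, 14²≡22 (mod 29).
So the quadratic residues mod 29 are {1, 4, 5, 6, 7, 9, 13, 16, 20, 22, 23, 24, 25, 28}.

1, 4, 5, 6, 7, 9, 13, 16, 20, 22, 23, 24, 25, 28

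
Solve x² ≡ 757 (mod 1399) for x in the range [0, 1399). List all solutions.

Since 1399 ≡ 3 (mod 4), a square root of 757 is 757^((1399+1)/4) = 757^350 mod 1399.
Repeated squaring: 757^2≡858, 757^4≡290, 757^8≡160, 757^16≡418, 757^32≡1248, 757^64≡417, 757^128≡413, 757^256≡1290 (mod 1399).
757^350 = 757^(256+64+16+8+4+2) ≡ 657 (mod 1399).
Check: 657² = 431649 ≡ 757 (mod 1399). The two roots are 657 and 742.

657, 742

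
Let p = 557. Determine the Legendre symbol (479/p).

Euler's criterion: (479/557) ≡ 479^278 (mod 557).
479^2 ≡ 514 (mod 557)
479^4 ≡ 178 (mod 557)
479^8 ≡ 492 (mod 557)
479^16 ≡ 326 (mod 557)
479^32 ≡ 446 (mod 557)
479^64 ≡ 67 (mod 557)
479^128 ≡ 33 (mod 557)
479^256 ≡ 532 (mod 557)
479^278 = 479^(256+16+4+2) ≡ 556 (mod 557).
Result is 556 ≡ −1, so (479/557) = −1.

-1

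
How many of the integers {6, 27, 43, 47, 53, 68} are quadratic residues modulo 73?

(6/73) = +1 → QR.
(27/73) = +1 → QR.
(43/73) = -1 → non-residue.
(47/73) = -1 → non-residue.
(53/73) = -1 → non-residue.
(68/73) = -1 → non-residue.
Total quadratic residues among the 6: 2.

2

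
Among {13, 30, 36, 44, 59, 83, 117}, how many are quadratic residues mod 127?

(13/127) = +1 → QR.
(30/127) = +1 → QR.
(36/127) = +1 → QR.
(44/127) = +1 → QR.
(59/127) = -1 → non-residue.
(83/127) = -1 → non-residue.
(117/127) = +1 → QR.
Total quadratic residues among the 7: 5.

5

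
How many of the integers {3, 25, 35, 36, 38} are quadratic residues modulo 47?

3

(3/47) = +1 → QR.
(25/47) = +1 → QR.
(35/47) = -1 → non-residue.
(36/47) = +1 → QR.
(38/47) = -1 → non-residue.
Total quadratic residues among the 5: 3.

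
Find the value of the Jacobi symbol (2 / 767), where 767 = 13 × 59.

Pull out 2: since 767 ≡ 7 (mod 8), (2/767) = +1.
Reached (1/767) = 1. Collecting the sign flips along the way, the symbol is +1.

1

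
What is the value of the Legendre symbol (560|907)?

1

Pull out 2^4: since 907 ≡ 3 (mod 8), (2/907) = -1, so (2/907)^4 = +1.
Reciprocity: 35 ≡ 3 and 907 ≡ 3 (mod 4), so (35/907) = −(907/35).
Reduce top mod 35: now compute (32/35).
Pull out 2^5: since 35 ≡ 3 (mod 8), (2/35) = -1, so (2/35)^5 = -1.
Reached (1/35) = 1. Collecting the sign flips along the way, the symbol is +1.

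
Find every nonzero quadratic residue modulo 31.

Square k = 1,…,15 (k and 31−k give the same square):
1²=1, 2²=4, 3²=9, 4²=16, 5²=25, 6²≡5, 7²≡18, 8²≡2, 9²≡19, 10²≡7, 11²≡28, 12²≡20, 13²≡14, 14²≡10, 15²≡8 (mod 31).
So the quadratic residues mod 31 are {1, 2, 4, 5, 7, 8, 9, 10, 14, 16, 18, 19, 20, 25, 28}.

1,2,4,5,7,8,9,10,14,16,18,19,20,25,28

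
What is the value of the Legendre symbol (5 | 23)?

Reciprocity: 5 ≡ 1 and 23 ≡ 3 (mod 4), so (5/23) = +(23/5).
Reduce top mod 5: now compute (3/5).
Reciprocity: 3 ≡ 3 and 5 ≡ 1 (mod 4), so (3/5) = +(5/3).
Reduce top mod 3: now compute (2/3).
Pull out 2: since 3 ≡ 3 (mod 8), (2/3) = -1.
Reached (1/3) = 1. Collecting the sign flips along the way, the symbol is -1.

-1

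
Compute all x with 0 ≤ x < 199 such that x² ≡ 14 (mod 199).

51, 148

Since 199 ≡ 3 (mod 4), a square root of 14 is 14^((199+1)/4) = 14^50 mod 199.
Repeated squaring: 14^2≡196, 14^4≡9, 14^8≡81, 14^16≡193, 14^32≡36 (mod 199).
14^50 = 14^(32+16+2) ≡ 51 (mod 199).
Check: 51² = 2601 ≡ 14 (mod 199). The two roots are 51 and 148.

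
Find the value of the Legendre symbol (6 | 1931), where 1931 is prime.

Pull out 2: since 1931 ≡ 3 (mod 8), (2/1931) = -1.
Reciprocity: 3 ≡ 3 and 1931 ≡ 3 (mod 4), so (3/1931) = −(1931/3).
Reduce top mod 3: now compute (2/3).
Pull out 2: since 3 ≡ 3 (mod 8), (2/3) = -1.
Reached (1/3) = 1. Collecting the sign flips along the way, the symbol is -1.

-1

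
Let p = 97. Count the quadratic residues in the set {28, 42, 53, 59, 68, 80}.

1

(28/97) = -1 → non-residue.
(42/97) = -1 → non-residue.
(53/97) = +1 → QR.
(59/97) = -1 → non-residue.
(68/97) = -1 → non-residue.
(80/97) = -1 → non-residue.
Total quadratic residues among the 6: 1.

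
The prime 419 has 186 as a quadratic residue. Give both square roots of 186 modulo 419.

32, 387

Since 419 ≡ 3 (mod 4), a square root of 186 is 186^((419+1)/4) = 186^105 mod 419.
Repeated squaring: 186^2≡238, 186^4≡79, 186^8≡375, 186^16≡260, 186^32≡141, 186^64≡188 (mod 419).
186^105 = 186^(64+32+8+1) ≡ 387 (mod 419).
Check: 387² = 149769 ≡ 186 (mod 419). The two roots are 32 and 387.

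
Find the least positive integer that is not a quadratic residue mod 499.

2

(2/499) = −1, so 2 is the smallest positive non-residue mod 499.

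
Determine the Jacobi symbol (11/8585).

1

Reciprocity: 11 ≡ 3 and 8585 ≡ 1 (mod 4), so (11/8585) = +(8585/11).
Reduce top mod 11: now compute (5/11).
Reciprocity: 5 ≡ 1 and 11 ≡ 3 (mod 4), so (5/11) = +(11/5).
Reduce top mod 5: now compute (1/5).
Reached (1/5) = 1. Collecting the sign flips along the way, the symbol is +1.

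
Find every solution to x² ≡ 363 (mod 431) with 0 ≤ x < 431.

35, 396

Since 431 ≡ 3 (mod 4), a square root of 363 is 363^((431+1)/4) = 363^108 mod 431.
Repeated squaring: 363^2≡314, 363^4≡328, 363^8≡265, 363^16≡403, 363^32≡353, 363^64≡50 (mod 431).
363^108 = 363^(64+32+8+4) ≡ 396 (mod 431).
Check: 396² = 156816 ≡ 363 (mod 431). The two roots are 35 and 396.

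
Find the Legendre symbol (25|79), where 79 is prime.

1

Reciprocity: 25 ≡ 1 and 79 ≡ 3 (mod 4), so (25/79) = +(79/25).
Reduce top mod 25: now compute (4/25).
Pull out 2^2: since 25 ≡ 1 (mod 8), (2/25) = +1, so (2/25)^2 = +1.
Reached (1/25) = 1. Collecting the sign flips along the way, the symbol is +1.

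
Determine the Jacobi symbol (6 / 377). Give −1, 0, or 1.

-1

Pull out 2: since 377 ≡ 1 (mod 8), (2/377) = +1.
Reciprocity: 3 ≡ 3 and 377 ≡ 1 (mod 4), so (3/377) = +(377/3).
Reduce top mod 3: now compute (2/3).
Pull out 2: since 3 ≡ 3 (mod 8), (2/3) = -1.
Reached (1/3) = 1. Collecting the sign flips along the way, the symbol is -1.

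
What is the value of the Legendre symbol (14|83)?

Pull out 2: since 83 ≡ 3 (mod 8), (2/83) = -1.
Reciprocity: 7 ≡ 3 and 83 ≡ 3 (mod 4), so (7/83) = −(83/7).
Reduce top mod 7: now compute (6/7).
Pull out 2: since 7 ≡ 7 (mod 8), (2/7) = +1.
Reciprocity: 3 ≡ 3 and 7 ≡ 3 (mod 4), so (3/7) = −(7/3).
Reduce top mod 3: now compute (1/3).
Reached (1/3) = 1. Collecting the sign flips along the way, the symbol is -1.

-1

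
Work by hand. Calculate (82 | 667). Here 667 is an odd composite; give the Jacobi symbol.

Pull out 2: since 667 ≡ 3 (mod 8), (2/667) = -1.
Reciprocity: 41 ≡ 1 and 667 ≡ 3 (mod 4), so (41/667) = +(667/41).
Reduce top mod 41: now compute (11/41).
Reciprocity: 11 ≡ 3 and 41 ≡ 1 (mod 4), so (11/41) = +(41/11).
Reduce top mod 11: now compute (8/11).
Pull out 2^3: since 11 ≡ 3 (mod 8), (2/11) = -1, so (2/11)^3 = -1.
Reached (1/11) = 1. Collecting the sign flips along the way, the symbol is +1.

1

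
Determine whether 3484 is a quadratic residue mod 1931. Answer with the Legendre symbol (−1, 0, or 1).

1

First reduce: 3484 ≡ 1553 (mod 1931).
Reciprocity: 1553 ≡ 1 and 1931 ≡ 3 (mod 4), so (1553/1931) = +(1931/1553).
Reduce top mod 1553: now compute (378/1553).
Pull out 2: since 1553 ≡ 1 (mod 8), (2/1553) = +1.
Reciprocity: 189 ≡ 1 and 1553 ≡ 1 (mod 4), so (189/1553) = +(1553/189).
Reduce top mod 189: now compute (41/189).
Reciprocity: 41 ≡ 1 and 189 ≡ 1 (mod 4), so (41/189) = +(189/41).
Reduce top mod 41: now compute (25/41).
Reciprocity: 25 ≡ 1 and 41 ≡ 1 (mod 4), so (25/41) = +(41/25).
Reduce top mod 25: now compute (16/25).
Pull out 2^4: since 25 ≡ 1 (mod 8), (2/25) = +1, so (2/25)^4 = +1.
Reached (1/25) = 1. Collecting the sign flips along the way, the symbol is +1.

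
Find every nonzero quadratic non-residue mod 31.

Square k = 1,…,15 (k and 31−k give the same square):
1²=1, 2²=4, 3²=9, 4²=16, 5²=25, 6²≡5, 7²≡18, 8²≡2, 9²≡19, 10²≡7, 11²≡28, 12²≡20, 13²≡14, 14²≡10, 15²≡8 (mod 31).
The residues are {1, 2, 4, 5, 7, 8, 9, 10, 14, 16, 18, 19, 20, 25, 28}; the non-residues are the remaining 15 nonzero classes.

3, 6, 11, 12, 13, 15, 17, 21, 22, 23, 24, 26, 27, 29, 30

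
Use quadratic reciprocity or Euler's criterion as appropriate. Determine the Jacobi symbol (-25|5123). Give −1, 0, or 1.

First reduce: -25 ≡ 5098 (mod 5123).
Pull out 2: since 5123 ≡ 3 (mod 8), (2/5123) = -1.
Reciprocity: 2549 ≡ 1 and 5123 ≡ 3 (mod 4), so (2549/5123) = +(5123/2549).
Reduce top mod 2549: now compute (25/2549).
Reciprocity: 25 ≡ 1 and 2549 ≡ 1 (mod 4), so (25/2549) = +(2549/25).
Reduce top mod 25: now compute (24/25).
Pull out 2^3: since 25 ≡ 1 (mod 8), (2/25) = +1, so (2/25)^3 = +1.
Reciprocity: 3 ≡ 3 and 25 ≡ 1 (mod 4), so (3/25) = +(25/3).
Reduce top mod 3: now compute (1/3).
Reached (1/3) = 1. Collecting the sign flips along the way, the symbol is -1.

-1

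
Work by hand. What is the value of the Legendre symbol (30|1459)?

1

Pull out 2: since 1459 ≡ 3 (mod 8), (2/1459) = -1.
Reciprocity: 15 ≡ 3 and 1459 ≡ 3 (mod 4), so (15/1459) = −(1459/15).
Reduce top mod 15: now compute (4/15).
Pull out 2^2: since 15 ≡ 7 (mod 8), (2/15) = +1, so (2/15)^2 = +1.
Reached (1/15) = 1. Collecting the sign flips along the way, the symbol is +1.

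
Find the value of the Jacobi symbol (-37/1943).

1

First reduce: -37 ≡ 1906 (mod 1943).
Pull out 2: since 1943 ≡ 7 (mod 8), (2/1943) = +1.
Reciprocity: 953 ≡ 1 and 1943 ≡ 3 (mod 4), so (953/1943) = +(1943/953).
Reduce top mod 953: now compute (37/953).
Reciprocity: 37 ≡ 1 and 953 ≡ 1 (mod 4), so (37/953) = +(953/37).
Reduce top mod 37: now compute (28/37).
Pull out 2^2: since 37 ≡ 5 (mod 8), (2/37) = -1, so (2/37)^2 = +1.
Reciprocity: 7 ≡ 3 and 37 ≡ 1 (mod 4), so (7/37) = +(37/7).
Reduce top mod 7: now compute (2/7).
Pull out 2: since 7 ≡ 7 (mod 8), (2/7) = +1.
Reached (1/7) = 1. Collecting the sign flips along the way, the symbol is +1.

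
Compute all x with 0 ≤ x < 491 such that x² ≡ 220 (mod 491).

165, 326

Since 491 ≡ 3 (mod 4), a square root of 220 is 220^((491+1)/4) = 220^123 mod 491.
Repeated squaring: 220^2≡282, 220^4≡473, 220^8≡324, 220^16≡393, 220^32≡275, 220^64≡11 (mod 491).
220^123 = 220^(64+32+16+8+2+1) ≡ 165 (mod 491).
Check: 165² = 27225 ≡ 220 (mod 491). The two roots are 165 and 326.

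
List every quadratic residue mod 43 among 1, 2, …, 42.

1,4,6,9,10,11,13,14,15,16,17,21,23,24,25,31,35,36,38,40,41

Square k = 1,…,21 (k and 43−k give the same square):
1²=1, 2²=4, 3²=9, 4²=16, 5²=25, 6²=36, 7²≡6, 8²≡21, 9²≡38, 10²≡14, 11²≡35, 12²≡15, 13²≡40, 14²≡24, 15²≡10, 16²≡41, 17²≡31, 18²≡23, 19²≡17, 20²≡13, 21²≡11 (mod 43).
So the quadratic residues mod 43 are {1, 4, 6, 9, 10, 11, 13, 14, 15, 16, 17, 21, 23, 24, 25, 31, 35, 36, 38, 40, 41}.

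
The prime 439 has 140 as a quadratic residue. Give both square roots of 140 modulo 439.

214, 225

Since 439 ≡ 3 (mod 4), a square root of 140 is 140^((439+1)/4) = 140^110 mod 439.
Repeated squaring: 140^2≡284, 140^4≡319, 140^8≡352, 140^16≡106, 140^32≡261, 140^64≡76 (mod 439).
140^110 = 140^(64+32+8+4+2) ≡ 225 (mod 439).
Check: 225² = 50625 ≡ 140 (mod 439). The two roots are 214 and 225.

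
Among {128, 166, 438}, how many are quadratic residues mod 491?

1

(128/491) = -1 → non-residue.
(166/491) = -1 → non-residue.
(438/491) = +1 → QR.
Total quadratic residues among the 3: 1.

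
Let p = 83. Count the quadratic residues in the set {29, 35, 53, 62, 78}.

2

(29/83) = +1 → QR.
(35/83) = -1 → non-residue.
(53/83) = -1 → non-residue.
(62/83) = -1 → non-residue.
(78/83) = +1 → QR.
Total quadratic residues among the 5: 2.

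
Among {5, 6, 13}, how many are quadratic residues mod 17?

(5/17) = -1 → non-residue.
(6/17) = -1 → non-residue.
(13/17) = +1 → QR.
Total quadratic residues among the 3: 1.

1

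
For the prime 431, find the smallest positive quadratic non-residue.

(2/431) = +1, so 2 is a residue.
(3/431) = +1, so 3 is a residue.
(4/431) = +1, so 4 is a residue.
(5/431) = +1, so 5 is a residue.
(6/431) = +1, so 6 is a residue.
(7/431) = −1, so 7 is the smallest positive non-residue mod 431.

7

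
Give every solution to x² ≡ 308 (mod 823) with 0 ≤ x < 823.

60, 763

Since 823 ≡ 3 (mod 4), a square root of 308 is 308^((823+1)/4) = 308^206 mod 823.
Repeated squaring: 308^2≡219, 308^4≡227, 308^8≡503, 308^16≡348, 308^32≡123, 308^64≡315, 308^128≡465 (mod 823).
308^206 = 308^(128+64+8+4+2) ≡ 60 (mod 823).
Check: 60² = 3600 ≡ 308 (mod 823). The two roots are 60 and 763.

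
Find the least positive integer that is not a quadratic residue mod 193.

(2/193) = +1, so 2 is a residue.
(3/193) = +1, so 3 is a residue.
(4/193) = +1, so 4 is a residue.
(5/193) = −1, so 5 is the smallest positive non-residue mod 193.

5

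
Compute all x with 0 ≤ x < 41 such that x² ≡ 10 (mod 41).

16, 25

41 ≡ 1 (mod 4), so we find a root by search.
Trying successive values, 16² = 256 ≡ 10 (mod 41). The other root is 41 − 16 = 25.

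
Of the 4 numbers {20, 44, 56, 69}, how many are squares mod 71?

1

(20/71) = +1 → QR.
(44/71) = -1 → non-residue.
(56/71) = -1 → non-residue.
(69/71) = -1 → non-residue.
Total quadratic residues among the 4: 1.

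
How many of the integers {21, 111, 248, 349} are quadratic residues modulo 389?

(21/389) = -1 → non-residue.
(111/389) = +1 → QR.
(248/389) = +1 → QR.
(349/389) = -1 → non-residue.
Total quadratic residues among the 4: 2.

2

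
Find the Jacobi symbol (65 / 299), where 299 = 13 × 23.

Reciprocity: 65 ≡ 1 and 299 ≡ 3 (mod 4), so (65/299) = +(299/65).
Reduce top mod 65: now compute (39/65).
Reciprocity: 39 ≡ 3 and 65 ≡ 1 (mod 4), so (39/65) = +(65/39).
Reduce top mod 39: now compute (26/39).
Pull out 2: since 39 ≡ 7 (mod 8), (2/39) = +1.
Reciprocity: 13 ≡ 1 and 39 ≡ 3 (mod 4), so (13/39) = +(39/13).
Reduce top mod 13: now compute (0/13).
Top reduces to 0: gcd > 1, so the symbol is 0.

0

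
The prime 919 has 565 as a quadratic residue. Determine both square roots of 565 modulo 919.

Since 919 ≡ 3 (mod 4), a square root of 565 is 565^((919+1)/4) = 565^230 mod 919.
Repeated squaring: 565^2≡332, 565^4≡863, 565^8≡379, 565^16≡277, 565^32≡452, 565^64≡286, 565^128≡5 (mod 919).
565^230 = 565^(128+64+32+4+2) ≡ 94 (mod 919).
Check: 94² = 8836 ≡ 565 (mod 919). The two roots are 94 and 825.

94, 825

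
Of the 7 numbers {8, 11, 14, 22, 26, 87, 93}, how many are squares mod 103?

4

(8/103) = +1 → QR.
(11/103) = -1 → non-residue.
(14/103) = +1 → QR.
(22/103) = -1 → non-residue.
(26/103) = +1 → QR.
(87/103) = -1 → non-residue.
(93/103) = +1 → QR.
Total quadratic residues among the 7: 4.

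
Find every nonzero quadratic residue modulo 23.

1, 2, 3, 4, 6, 8, 9, 12, 13, 16, 18

Square k = 1,…,11 (k and 23−k give the same square):
1²=1, 2²=4, 3²=9, 4²=16, 5²≡2, 6²≡13, 7²≡3, 8²≡18, 9²≡12, 10²≡8, 11²≡6 (mod 23).
So the quadratic residues mod 23 are {1, 2, 3, 4, 6, 8, 9, 12, 13, 16, 18}.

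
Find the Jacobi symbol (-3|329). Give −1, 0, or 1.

-1

First reduce: -3 ≡ 326 (mod 329).
Pull out 2: since 329 ≡ 1 (mod 8), (2/329) = +1.
Reciprocity: 163 ≡ 3 and 329 ≡ 1 (mod 4), so (163/329) = +(329/163).
Reduce top mod 163: now compute (3/163).
Reciprocity: 3 ≡ 3 and 163 ≡ 3 (mod 4), so (3/163) = −(163/3).
Reduce top mod 3: now compute (1/3).
Reached (1/3) = 1. Collecting the sign flips along the way, the symbol is -1.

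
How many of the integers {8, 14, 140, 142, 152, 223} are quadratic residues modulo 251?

(8/251) = -1 → non-residue.
(14/251) = -1 → non-residue.
(140/251) = +1 → QR.
(142/251) = +1 → QR.
(152/251) = +1 → QR.
(223/251) = -1 → non-residue.
Total quadratic residues among the 6: 3.

3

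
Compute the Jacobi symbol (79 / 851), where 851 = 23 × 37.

1

Reciprocity: 79 ≡ 3 and 851 ≡ 3 (mod 4), so (79/851) = −(851/79).
Reduce top mod 79: now compute (61/79).
Reciprocity: 61 ≡ 1 and 79 ≡ 3 (mod 4), so (61/79) = +(79/61).
Reduce top mod 61: now compute (18/61).
Pull out 2: since 61 ≡ 5 (mod 8), (2/61) = -1.
Reciprocity: 9 ≡ 1 and 61 ≡ 1 (mod 4), so (9/61) = +(61/9).
Reduce top mod 9: now compute (7/9).
Reciprocity: 7 ≡ 3 and 9 ≡ 1 (mod 4), so (7/9) = +(9/7).
Reduce top mod 7: now compute (2/7).
Pull out 2: since 7 ≡ 7 (mod 8), (2/7) = +1.
Reached (1/7) = 1. Collecting the sign flips along the way, the symbol is +1.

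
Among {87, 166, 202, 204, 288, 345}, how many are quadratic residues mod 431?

3

(87/431) = +1 → QR.
(166/431) = -1 → non-residue.
(202/431) = -1 → non-residue.
(204/431) = -1 → non-residue.
(288/431) = +1 → QR.
(345/431) = +1 → QR.
Total quadratic residues among the 6: 3.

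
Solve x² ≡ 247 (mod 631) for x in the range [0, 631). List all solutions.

200, 431

Since 631 ≡ 3 (mod 4), a square root of 247 is 247^((631+1)/4) = 247^158 mod 631.
Repeated squaring: 247^2≡433, 247^4≡82, 247^8≡414, 247^16≡395, 247^32≡168, 247^64≡460, 247^128≡215 (mod 631).
247^158 = 247^(128+16+8+4+2) ≡ 200 (mod 631).
Check: 200² = 40000 ≡ 247 (mod 631). The two roots are 200 and 431.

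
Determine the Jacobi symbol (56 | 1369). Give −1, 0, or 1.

1

Pull out 2^3: since 1369 ≡ 1 (mod 8), (2/1369) = +1, so (2/1369)^3 = +1.
Reciprocity: 7 ≡ 3 and 1369 ≡ 1 (mod 4), so (7/1369) = +(1369/7).
Reduce top mod 7: now compute (4/7).
Pull out 2^2: since 7 ≡ 7 (mod 8), (2/7) = +1, so (2/7)^2 = +1.
Reached (1/7) = 1. Collecting the sign flips along the way, the symbol is +1.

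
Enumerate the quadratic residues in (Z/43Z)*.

1 4 6 9 10 11 13 14 15 16 17 21 23 24 25 31 35 36 38 40 41

Square k = 1,…,21 (k and 43−k give the same square):
1²=1, 2²=4, 3²=9, 4²=16, 5²=25, 6²=36, 7²≡6, 8²≡21, 9²≡38, 10²≡14, 11²≡35, 12²≡15, 13²≡40, 14²≡24, 15²≡10, 16²≡41, 17²≡31, 18²≡23, 19²≡17, 20²≡13, 21²≡11 (mod 43).
So the quadratic residues mod 43 are {1, 4, 6, 9, 10, 11, 13, 14, 15, 16, 17, 21, 23, 24, 25, 31, 35, 36, 38, 40, 41}.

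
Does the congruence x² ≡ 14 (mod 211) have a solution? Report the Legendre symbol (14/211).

1

Pull out 2: since 211 ≡ 3 (mod 8), (2/211) = -1.
Reciprocity: 7 ≡ 3 and 211 ≡ 3 (mod 4), so (7/211) = −(211/7).
Reduce top mod 7: now compute (1/7).
Reached (1/7) = 1. Collecting the sign flips along the way, the symbol is +1.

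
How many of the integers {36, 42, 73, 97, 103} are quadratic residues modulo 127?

4

(36/127) = +1 → QR.
(42/127) = +1 → QR.
(73/127) = +1 → QR.
(97/127) = -1 → non-residue.
(103/127) = +1 → QR.
Total quadratic residues among the 5: 4.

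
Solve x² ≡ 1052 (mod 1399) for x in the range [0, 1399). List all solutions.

673, 726

Since 1399 ≡ 3 (mod 4), a square root of 1052 is 1052^((1399+1)/4) = 1052^350 mod 1399.
Repeated squaring: 1052^2≡95, 1052^4≡631, 1052^8≡845, 1052^16≡535, 1052^32≡829, 1052^64≡332, 1052^128≡1102, 1052^256≡72 (mod 1399).
1052^350 = 1052^(256+64+16+8+4+2) ≡ 673 (mod 1399).
Check: 673² = 452929 ≡ 1052 (mod 1399). The two roots are 673 and 726.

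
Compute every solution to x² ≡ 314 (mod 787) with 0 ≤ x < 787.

Since 787 ≡ 3 (mod 4), a square root of 314 is 314^((787+1)/4) = 314^197 mod 787.
Repeated squaring: 314^2≡221, 314^4≡47, 314^8≡635, 314^16≡281, 314^32≡261, 314^64≡439, 314^128≡693 (mod 787).
314^197 = 314^(128+64+4+1) ≡ 582 (mod 787).
Check: 582² = 338724 ≡ 314 (mod 787). The two roots are 205 and 582.

205, 582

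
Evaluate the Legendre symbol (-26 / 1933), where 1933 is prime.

First reduce: -26 ≡ 1907 (mod 1933).
Reciprocity: 1907 ≡ 3 and 1933 ≡ 1 (mod 4), so (1907/1933) = +(1933/1907).
Reduce top mod 1907: now compute (26/1907).
Pull out 2: since 1907 ≡ 3 (mod 8), (2/1907) = -1.
Reciprocity: 13 ≡ 1 and 1907 ≡ 3 (mod 4), so (13/1907) = +(1907/13).
Reduce top mod 13: now compute (9/13).
Reciprocity: 9 ≡ 1 and 13 ≡ 1 (mod 4), so (9/13) = +(13/9).
Reduce top mod 9: now compute (4/9).
Pull out 2^2: since 9 ≡ 1 (mod 8), (2/9) = +1, so (2/9)^2 = +1.
Reached (1/9) = 1. Collecting the sign flips along the way, the symbol is -1.

-1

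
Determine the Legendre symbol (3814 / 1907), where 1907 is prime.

First reduce: 3814 ≡ 0 (mod 1907).
Top reduces to 0: gcd > 1, so the symbol is 0.

0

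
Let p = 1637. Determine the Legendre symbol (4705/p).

First reduce: 4705 ≡ 1431 (mod 1637).
Reciprocity: 1431 ≡ 3 and 1637 ≡ 1 (mod 4), so (1431/1637) = +(1637/1431).
Reduce top mod 1431: now compute (206/1431).
Pull out 2: since 1431 ≡ 7 (mod 8), (2/1431) = +1.
Reciprocity: 103 ≡ 3 and 1431 ≡ 3 (mod 4), so (103/1431) = −(1431/103).
Reduce top mod 103: now compute (92/103).
Pull out 2^2: since 103 ≡ 7 (mod 8), (2/103) = +1, so (2/103)^2 = +1.
Reciprocity: 23 ≡ 3 and 103 ≡ 3 (mod 4), so (23/103) = −(103/23).
Reduce top mod 23: now compute (11/23).
Reciprocity: 11 ≡ 3 and 23 ≡ 3 (mod 4), so (11/23) = −(23/11).
Reduce top mod 11: now compute (1/11).
Reached (1/11) = 1. Collecting the sign flips along the way, the symbol is -1.

-1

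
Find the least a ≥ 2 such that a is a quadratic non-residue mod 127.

3

(2/127) = +1, so 2 is a residue.
(3/127) = −1, so 3 is the smallest positive non-residue mod 127.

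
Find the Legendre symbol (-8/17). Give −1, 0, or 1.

First reduce: -8 ≡ 9 (mod 17).
Reciprocity: 9 ≡ 1 and 17 ≡ 1 (mod 4), so (9/17) = +(17/9).
Reduce top mod 9: now compute (8/9).
Pull out 2^3: since 9 ≡ 1 (mod 8), (2/9) = +1, so (2/9)^3 = +1.
Reached (1/9) = 1. Collecting the sign flips along the way, the symbol is +1.

1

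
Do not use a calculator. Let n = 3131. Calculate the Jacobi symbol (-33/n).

-1

First reduce: -33 ≡ 3098 (mod 3131).
Pull out 2: since 3131 ≡ 3 (mod 8), (2/3131) = -1.
Reciprocity: 1549 ≡ 1 and 3131 ≡ 3 (mod 4), so (1549/3131) = +(3131/1549).
Reduce top mod 1549: now compute (33/1549).
Reciprocity: 33 ≡ 1 and 1549 ≡ 1 (mod 4), so (33/1549) = +(1549/33).
Reduce top mod 33: now compute (31/33).
Reciprocity: 31 ≡ 3 and 33 ≡ 1 (mod 4), so (31/33) = +(33/31).
Reduce top mod 31: now compute (2/31).
Pull out 2: since 31 ≡ 7 (mod 8), (2/31) = +1.
Reached (1/31) = 1. Collecting the sign flips along the way, the symbol is -1.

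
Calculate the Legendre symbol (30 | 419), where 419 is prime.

Pull out 2: since 419 ≡ 3 (mod 8), (2/419) = -1.
Reciprocity: 15 ≡ 3 and 419 ≡ 3 (mod 4), so (15/419) = −(419/15).
Reduce top mod 15: now compute (14/15).
Pull out 2: since 15 ≡ 7 (mod 8), (2/15) = +1.
Reciprocity: 7 ≡ 3 and 15 ≡ 3 (mod 4), so (7/15) = −(15/7).
Reduce top mod 7: now compute (1/7).
Reached (1/7) = 1. Collecting the sign flips along the way, the symbol is -1.

-1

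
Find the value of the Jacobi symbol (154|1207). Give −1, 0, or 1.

1

Pull out 2: since 1207 ≡ 7 (mod 8), (2/1207) = +1.
Reciprocity: 77 ≡ 1 and 1207 ≡ 3 (mod 4), so (77/1207) = +(1207/77).
Reduce top mod 77: now compute (52/77).
Pull out 2^2: since 77 ≡ 5 (mod 8), (2/77) = -1, so (2/77)^2 = +1.
Reciprocity: 13 ≡ 1 and 77 ≡ 1 (mod 4), so (13/77) = +(77/13).
Reduce top mod 13: now compute (12/13).
Pull out 2^2: since 13 ≡ 5 (mod 8), (2/13) = -1, so (2/13)^2 = +1.
Reciprocity: 3 ≡ 3 and 13 ≡ 1 (mod 4), so (3/13) = +(13/3).
Reduce top mod 3: now compute (1/3).
Reached (1/3) = 1. Collecting the sign flips along the way, the symbol is +1.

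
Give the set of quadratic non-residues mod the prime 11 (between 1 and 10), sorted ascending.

Square k = 1,…,5 (k and 11−k give the same square):
1²=1, 2²=4, 3²=9, 4²≡5, 5²≡3 (mod 11).
The residues are {1, 3, 4, 5, 9}; the non-residues are the remaining 5 nonzero classes.

2 6 7 8 10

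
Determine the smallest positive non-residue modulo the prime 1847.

5

(2/1847) = +1, so 2 is a residue.
(3/1847) = +1, so 3 is a residue.
(4/1847) = +1, so 4 is a residue.
(5/1847) = −1, so 5 is the smallest positive non-residue mod 1847.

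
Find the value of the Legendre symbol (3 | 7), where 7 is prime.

Reciprocity: 3 ≡ 3 and 7 ≡ 3 (mod 4), so (3/7) = −(7/3).
Reduce top mod 3: now compute (1/3).
Reached (1/3) = 1. Collecting the sign flips along the way, the symbol is -1.

-1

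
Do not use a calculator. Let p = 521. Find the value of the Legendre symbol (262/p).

-1

Euler's criterion: (262/521) ≡ 262^260 (mod 521).
262^2 ≡ 393 (mod 521)
262^4 ≡ 233 (mod 521)
262^8 ≡ 105 (mod 521)
262^16 ≡ 84 (mod 521)
262^32 ≡ 283 (mod 521)
262^64 ≡ 376 (mod 521)
262^128 ≡ 185 (mod 521)
262^256 ≡ 360 (mod 521)
262^260 = 262^(256+4) ≡ 520 (mod 521).
Result is 520 ≡ −1, so (262/521) = −1.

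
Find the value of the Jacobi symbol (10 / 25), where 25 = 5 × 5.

0

Pull out 2: since 25 ≡ 1 (mod 8), (2/25) = +1.
Reciprocity: 5 ≡ 1 and 25 ≡ 1 (mod 4), so (5/25) = +(25/5).
Reduce top mod 5: now compute (0/5).
Top reduces to 0: gcd > 1, so the symbol is 0.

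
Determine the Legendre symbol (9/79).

Euler's criterion: (9/79) ≡ 9^39 (mod 79).
9^2 ≡ 2 (mod 79)
9^4 ≡ 4 (mod 79)
9^8 ≡ 16 (mod 79)
9^16 ≡ 19 (mod 79)
9^32 ≡ 45 (mod 79)
9^39 = 9^(32+4+2+1) ≡ 1 (mod 79).
Result is 1, so (9/79) = 1.

1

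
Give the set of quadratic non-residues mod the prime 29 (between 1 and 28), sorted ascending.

Square k = 1,…,14 (k and 29−k give the same square):
1²=1, 2²=4, 3²=9, 4²=16, 5²=25, 6²≡7, 7²≡20, 8²≡6, 9²≡23, 10²≡13, 11²≡5, 12²≡28, 13²≡24, 14²≡22 (mod 29).
The residues are {1, 4, 5, 6, 7, 9, 13, 16, 20, 22, 23, 24, 25, 28}; the non-residues are the remaining 14 nonzero classes.

2, 3, 8, 10, 11, 12, 14, 15, 17, 18, 19, 21, 26, 27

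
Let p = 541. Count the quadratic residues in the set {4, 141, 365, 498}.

3

(4/541) = +1 → QR.
(141/541) = +1 → QR.
(365/541) = -1 → non-residue.
(498/541) = +1 → QR.
Total quadratic residues among the 4: 3.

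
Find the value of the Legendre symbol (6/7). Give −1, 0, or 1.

-1

Euler's criterion: (6/7) ≡ 6^3 (mod 7).
6^2 ≡ 1 (mod 7)
6^3 = 6^(2+1) ≡ 6 (mod 7).
Result is 6 ≡ −1, so (6/7) = −1.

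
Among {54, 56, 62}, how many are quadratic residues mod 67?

3

(54/67) = +1 → QR.
(56/67) = +1 → QR.
(62/67) = +1 → QR.
Total quadratic residues among the 3: 3.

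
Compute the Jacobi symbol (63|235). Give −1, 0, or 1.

Reciprocity: 63 ≡ 3 and 235 ≡ 3 (mod 4), so (63/235) = −(235/63).
Reduce top mod 63: now compute (46/63).
Pull out 2: since 63 ≡ 7 (mod 8), (2/63) = +1.
Reciprocity: 23 ≡ 3 and 63 ≡ 3 (mod 4), so (23/63) = −(63/23).
Reduce top mod 23: now compute (17/23).
Reciprocity: 17 ≡ 1 and 23 ≡ 3 (mod 4), so (17/23) = +(23/17).
Reduce top mod 17: now compute (6/17).
Pull out 2: since 17 ≡ 1 (mod 8), (2/17) = +1.
Reciprocity: 3 ≡ 3 and 17 ≡ 1 (mod 4), so (3/17) = +(17/3).
Reduce top mod 3: now compute (2/3).
Pull out 2: since 3 ≡ 3 (mod 8), (2/3) = -1.
Reached (1/3) = 1. Collecting the sign flips along the way, the symbol is -1.

-1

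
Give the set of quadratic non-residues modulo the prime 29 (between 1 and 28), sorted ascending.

Square k = 1,…,14 (k and 29−k give the same square):
1²=1, 2²=4, 3²=9, 4²=16, 5²=25, 6²≡7, 7²≡20, 8²≡6, 9²≡23, 10²≡13, 11²≡5, 12²≡28, 13²≡24, 14²≡22 (mod 29).
The residues are {1, 4, 5, 6, 7, 9, 13, 16, 20, 22, 23, 24, 25, 28}; the non-residues are the remaining 14 nonzero classes.

2, 3, 8, 10, 11, 12, 14, 15, 17, 18, 19, 21, 26, 27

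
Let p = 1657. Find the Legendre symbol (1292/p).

1

Pull out 2^2: since 1657 ≡ 1 (mod 8), (2/1657) = +1, so (2/1657)^2 = +1.
Reciprocity: 323 ≡ 3 and 1657 ≡ 1 (mod 4), so (323/1657) = +(1657/323).
Reduce top mod 323: now compute (42/323).
Pull out 2: since 323 ≡ 3 (mod 8), (2/323) = -1.
Reciprocity: 21 ≡ 1 and 323 ≡ 3 (mod 4), so (21/323) = +(323/21).
Reduce top mod 21: now compute (8/21).
Pull out 2^3: since 21 ≡ 5 (mod 8), (2/21) = -1, so (2/21)^3 = -1.
Reached (1/21) = 1. Collecting the sign flips along the way, the symbol is +1.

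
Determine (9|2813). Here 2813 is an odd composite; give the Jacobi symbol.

1

Reciprocity: 9 ≡ 1 and 2813 ≡ 1 (mod 4), so (9/2813) = +(2813/9).
Reduce top mod 9: now compute (5/9).
Reciprocity: 5 ≡ 1 and 9 ≡ 1 (mod 4), so (5/9) = +(9/5).
Reduce top mod 5: now compute (4/5).
Pull out 2^2: since 5 ≡ 5 (mod 8), (2/5) = -1, so (2/5)^2 = +1.
Reached (1/5) = 1. Collecting the sign flips along the way, the symbol is +1.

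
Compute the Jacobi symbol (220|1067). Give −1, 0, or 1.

Pull out 2^2: since 1067 ≡ 3 (mod 8), (2/1067) = -1, so (2/1067)^2 = +1.
Reciprocity: 55 ≡ 3 and 1067 ≡ 3 (mod 4), so (55/1067) = −(1067/55).
Reduce top mod 55: now compute (22/55).
Pull out 2: since 55 ≡ 7 (mod 8), (2/55) = +1.
Reciprocity: 11 ≡ 3 and 55 ≡ 3 (mod 4), so (11/55) = −(55/11).
Reduce top mod 11: now compute (0/11).
Top reduces to 0: gcd > 1, so the symbol is 0.

0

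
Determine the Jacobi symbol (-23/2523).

First reduce: -23 ≡ 2500 (mod 2523).
Pull out 2^2: since 2523 ≡ 3 (mod 8), (2/2523) = -1, so (2/2523)^2 = +1.
Reciprocity: 625 ≡ 1 and 2523 ≡ 3 (mod 4), so (625/2523) = +(2523/625).
Reduce top mod 625: now compute (23/625).
Reciprocity: 23 ≡ 3 and 625 ≡ 1 (mod 4), so (23/625) = +(625/23).
Reduce top mod 23: now compute (4/23).
Pull out 2^2: since 23 ≡ 7 (mod 8), (2/23) = +1, so (2/23)^2 = +1.
Reached (1/23) = 1. Collecting the sign flips along the way, the symbol is +1.

1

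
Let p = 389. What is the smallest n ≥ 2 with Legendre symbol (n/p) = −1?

2

(2/389) = −1, so 2 is the smallest positive non-residue mod 389.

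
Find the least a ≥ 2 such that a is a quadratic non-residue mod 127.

3

(2/127) = +1, so 2 is a residue.
(3/127) = −1, so 3 is the smallest positive non-residue mod 127.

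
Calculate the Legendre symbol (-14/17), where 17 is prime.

-1

First reduce: -14 ≡ 3 (mod 17).
Reciprocity: 3 ≡ 3 and 17 ≡ 1 (mod 4), so (3/17) = +(17/3).
Reduce top mod 3: now compute (2/3).
Pull out 2: since 3 ≡ 3 (mod 8), (2/3) = -1.
Reached (1/3) = 1. Collecting the sign flips along the way, the symbol is -1.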